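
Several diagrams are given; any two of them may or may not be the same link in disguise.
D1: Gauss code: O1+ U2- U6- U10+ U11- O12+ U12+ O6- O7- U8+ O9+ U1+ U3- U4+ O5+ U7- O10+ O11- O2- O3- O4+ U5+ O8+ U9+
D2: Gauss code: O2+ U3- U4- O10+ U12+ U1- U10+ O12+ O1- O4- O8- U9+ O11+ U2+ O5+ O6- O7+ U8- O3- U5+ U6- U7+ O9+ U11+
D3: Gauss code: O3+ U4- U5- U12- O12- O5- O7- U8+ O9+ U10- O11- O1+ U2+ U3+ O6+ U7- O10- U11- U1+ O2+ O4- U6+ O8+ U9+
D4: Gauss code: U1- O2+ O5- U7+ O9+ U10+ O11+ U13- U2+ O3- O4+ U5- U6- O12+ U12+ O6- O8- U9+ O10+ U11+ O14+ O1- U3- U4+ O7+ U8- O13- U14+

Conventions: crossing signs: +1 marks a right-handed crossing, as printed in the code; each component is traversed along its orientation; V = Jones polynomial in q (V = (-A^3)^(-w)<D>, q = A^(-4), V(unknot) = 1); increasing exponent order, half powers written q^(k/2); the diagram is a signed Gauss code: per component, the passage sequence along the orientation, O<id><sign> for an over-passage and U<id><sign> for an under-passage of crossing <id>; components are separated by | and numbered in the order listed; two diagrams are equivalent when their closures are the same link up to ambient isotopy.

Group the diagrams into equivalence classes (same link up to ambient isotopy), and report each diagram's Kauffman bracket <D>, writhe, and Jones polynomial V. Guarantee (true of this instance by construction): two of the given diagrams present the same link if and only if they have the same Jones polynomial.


equivalence classes: {D1, D2, D3, D4}
D1 (bracket A^-14 - 2A^-10 + 2A^-6 - 2A^-2 + 2A^2 - A^6 + A^10; 12 crossings at w = +2): V = q^-1 - 1 + 2q - 2q^2 + 2q^3 - 2q^4 + q^5
V(D2) = q^-1 - 1 + 2q - 2q^2 + 2q^3 - 2q^4 + q^5  [12 crossings, <D> = A^-14 - 2A^-10 + 2A^-6 - 2A^-2 + 2A^2 - A^6 + A^10, w = +2]
V(D3) = q^-1 - 1 + 2q - 2q^2 + 2q^3 - 2q^4 + q^5  (w 0, c 12, <D> = A^-20 - 2A^-16 + 2A^-12 - 2A^-8 + 2A^-4 - 1 + A^4)
D4 (bracket A^-14 - 2A^-10 + 2A^-6 - 2A^-2 + 2A^2 - A^6 + A^10; 14 crossings at w = +2): V = q^-1 - 1 + 2q - 2q^2 + 2q^3 - 2q^4 + q^5
observation: one V(q) for all 4 diagrams — one class (guaranteed)


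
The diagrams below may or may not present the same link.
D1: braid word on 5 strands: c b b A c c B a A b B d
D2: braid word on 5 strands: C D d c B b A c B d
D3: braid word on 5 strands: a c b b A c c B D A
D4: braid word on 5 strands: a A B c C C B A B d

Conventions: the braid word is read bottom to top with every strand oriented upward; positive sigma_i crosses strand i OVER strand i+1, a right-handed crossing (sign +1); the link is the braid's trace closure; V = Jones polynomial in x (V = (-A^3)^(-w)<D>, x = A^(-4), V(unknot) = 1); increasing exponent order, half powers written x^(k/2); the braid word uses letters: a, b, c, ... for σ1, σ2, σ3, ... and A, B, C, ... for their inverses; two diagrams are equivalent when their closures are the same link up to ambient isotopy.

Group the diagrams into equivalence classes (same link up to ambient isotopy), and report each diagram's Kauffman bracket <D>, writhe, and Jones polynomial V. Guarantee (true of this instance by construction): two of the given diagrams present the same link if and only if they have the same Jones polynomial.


grouping into links: {D1, D3} | {D2} | {D4}
V(D1) = x - x^2 + 2x^3 - x^4 + x^5 - x^6  (w +4, c 12, <D> = -A^-12 + A^-8 - A^-4 + 2 - A^4 + A^8)
V(D2) = 1  (w 0, c 10, <D> = 1)
V(D3) = x - x^2 + 2x^3 - x^4 + x^5 - x^6  (w +2, c 10, <D> = -A^-18 + A^-14 - A^-10 + 2A^-6 - A^-2 + A^2)
D4 (bracket A^-8 + 1 - A^4; 10 crossings at w = -4): V = -x^-4 + x^-3 + x^-1
key observation: comparing 4 Jones polynomials yields 3 groups


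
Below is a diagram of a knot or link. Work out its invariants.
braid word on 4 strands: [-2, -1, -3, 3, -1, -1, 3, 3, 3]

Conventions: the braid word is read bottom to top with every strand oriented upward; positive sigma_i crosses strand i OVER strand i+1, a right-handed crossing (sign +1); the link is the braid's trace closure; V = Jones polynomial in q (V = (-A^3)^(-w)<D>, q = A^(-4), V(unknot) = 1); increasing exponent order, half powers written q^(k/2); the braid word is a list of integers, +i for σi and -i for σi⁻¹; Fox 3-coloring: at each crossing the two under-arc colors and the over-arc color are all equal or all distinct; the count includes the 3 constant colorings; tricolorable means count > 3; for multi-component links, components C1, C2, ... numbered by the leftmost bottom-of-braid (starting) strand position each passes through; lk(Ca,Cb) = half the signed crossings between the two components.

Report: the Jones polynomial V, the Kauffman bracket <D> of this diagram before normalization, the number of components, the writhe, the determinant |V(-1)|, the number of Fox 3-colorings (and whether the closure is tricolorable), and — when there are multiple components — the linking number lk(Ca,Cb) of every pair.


Jones polynomial: V(q) = -q^-3 + q^-2 - q^-1 + 3 - q + q^2 - q^3
<D> = A^-15 - A^-11 + A^-7 - 3A^-3 + A - A^5 + A^9; writhe -1
components 1, writhe -1 (9 crossings)
3-colorings: 27 of 3^9, det 9 — tricolorable
note: inverse pairs cancel, leaving σ2⁻¹ σ1⁻¹ σ1⁻¹ σ1⁻¹ σ3 σ3 σ3


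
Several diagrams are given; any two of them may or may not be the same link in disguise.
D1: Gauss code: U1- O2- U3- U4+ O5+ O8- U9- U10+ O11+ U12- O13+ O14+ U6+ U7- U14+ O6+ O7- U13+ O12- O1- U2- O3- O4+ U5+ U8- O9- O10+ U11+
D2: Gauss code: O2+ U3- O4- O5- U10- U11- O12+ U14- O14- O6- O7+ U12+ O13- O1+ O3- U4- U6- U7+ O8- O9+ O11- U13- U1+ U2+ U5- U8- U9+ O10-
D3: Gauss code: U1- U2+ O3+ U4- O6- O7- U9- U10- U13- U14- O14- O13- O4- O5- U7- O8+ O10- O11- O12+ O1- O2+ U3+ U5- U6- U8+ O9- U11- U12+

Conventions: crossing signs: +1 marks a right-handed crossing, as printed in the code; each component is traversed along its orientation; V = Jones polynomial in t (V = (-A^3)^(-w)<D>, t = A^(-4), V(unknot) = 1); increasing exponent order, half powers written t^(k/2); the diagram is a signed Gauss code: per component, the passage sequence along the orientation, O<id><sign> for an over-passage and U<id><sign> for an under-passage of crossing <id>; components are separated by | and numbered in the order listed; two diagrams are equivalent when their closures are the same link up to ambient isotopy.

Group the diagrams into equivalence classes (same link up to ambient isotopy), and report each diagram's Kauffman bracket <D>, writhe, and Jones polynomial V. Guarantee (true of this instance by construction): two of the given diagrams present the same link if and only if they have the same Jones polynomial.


equivalence classes: {D1} | {D2, D3}
D1 (bracket 1; 14 crossings at w = 0): V = 1
D2 (bracket A^-8 - A^-4 + 2 - A^4 + A^8 - A^12; 14 crossings at w = -4): V = -t^-6 + t^-5 - t^-4 + 2t^-3 - t^-2 + t^-1
V(D3) = -t^-6 + t^-5 - t^-4 + 2t^-3 - t^-2 + t^-1  (w -6, c 14, <D> = A^-14 - A^-10 + 2A^-6 - A^-2 + A^2 - A^6)
observation: V(t) takes 2 values over 3 diagrams, fixing the grouping


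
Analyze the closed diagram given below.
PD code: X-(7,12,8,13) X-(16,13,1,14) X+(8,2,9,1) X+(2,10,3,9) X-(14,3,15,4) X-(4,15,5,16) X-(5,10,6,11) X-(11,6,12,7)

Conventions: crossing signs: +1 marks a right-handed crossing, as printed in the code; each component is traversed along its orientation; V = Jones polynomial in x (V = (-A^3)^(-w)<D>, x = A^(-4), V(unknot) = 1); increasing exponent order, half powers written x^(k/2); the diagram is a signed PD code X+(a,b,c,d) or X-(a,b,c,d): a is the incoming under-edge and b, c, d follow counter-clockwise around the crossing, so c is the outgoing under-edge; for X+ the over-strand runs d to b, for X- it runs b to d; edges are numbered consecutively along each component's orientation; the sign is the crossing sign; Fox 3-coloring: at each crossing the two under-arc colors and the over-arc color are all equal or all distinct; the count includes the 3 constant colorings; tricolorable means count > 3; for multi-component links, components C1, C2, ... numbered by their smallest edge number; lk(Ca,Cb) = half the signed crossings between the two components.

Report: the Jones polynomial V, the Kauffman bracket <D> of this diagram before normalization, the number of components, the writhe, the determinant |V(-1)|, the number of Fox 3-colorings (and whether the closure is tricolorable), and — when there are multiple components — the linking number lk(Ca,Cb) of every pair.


V = x^-7 - 2x^-6 + 2x^-5 - 3x^-4 + 3x^-3 - 2x^-2 + 2x^-1
<D> = 2A^-8 - 2A^-4 + 3 - 3A^4 + 2A^8 - 2A^12 + A^16 (w = -4)
1 component over 8 crossings, w = -4
9 Fox colorings among 3^8, |V(-1)| = 15: tricolorable
why: V spans 6 powers of x: at least 6 crossings in any diagram


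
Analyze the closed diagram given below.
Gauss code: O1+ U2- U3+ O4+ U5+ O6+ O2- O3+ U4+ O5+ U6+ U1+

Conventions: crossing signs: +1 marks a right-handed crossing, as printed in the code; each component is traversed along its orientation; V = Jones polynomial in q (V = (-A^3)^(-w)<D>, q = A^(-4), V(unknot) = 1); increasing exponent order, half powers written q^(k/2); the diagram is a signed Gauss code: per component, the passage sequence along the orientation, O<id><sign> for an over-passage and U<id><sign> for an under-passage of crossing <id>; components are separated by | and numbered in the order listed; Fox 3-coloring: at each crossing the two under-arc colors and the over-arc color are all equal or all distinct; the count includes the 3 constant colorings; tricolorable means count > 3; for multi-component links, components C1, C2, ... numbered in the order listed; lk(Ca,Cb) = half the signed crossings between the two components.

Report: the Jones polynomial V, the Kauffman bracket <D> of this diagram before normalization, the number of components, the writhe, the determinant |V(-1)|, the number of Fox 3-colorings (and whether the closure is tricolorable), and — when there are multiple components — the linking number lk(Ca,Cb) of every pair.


V = q + q^3 - q^4
<D> = -A^-4 + 1 + A^8 (w = +4)
1 component over 6 crossings, w = +4
9 Fox colorings among 3^6, |V(-1)| = 3: tricolorable
why: w = +4 shifts under R1 moves; the (-A^3)^(-4) factor cancels that in V


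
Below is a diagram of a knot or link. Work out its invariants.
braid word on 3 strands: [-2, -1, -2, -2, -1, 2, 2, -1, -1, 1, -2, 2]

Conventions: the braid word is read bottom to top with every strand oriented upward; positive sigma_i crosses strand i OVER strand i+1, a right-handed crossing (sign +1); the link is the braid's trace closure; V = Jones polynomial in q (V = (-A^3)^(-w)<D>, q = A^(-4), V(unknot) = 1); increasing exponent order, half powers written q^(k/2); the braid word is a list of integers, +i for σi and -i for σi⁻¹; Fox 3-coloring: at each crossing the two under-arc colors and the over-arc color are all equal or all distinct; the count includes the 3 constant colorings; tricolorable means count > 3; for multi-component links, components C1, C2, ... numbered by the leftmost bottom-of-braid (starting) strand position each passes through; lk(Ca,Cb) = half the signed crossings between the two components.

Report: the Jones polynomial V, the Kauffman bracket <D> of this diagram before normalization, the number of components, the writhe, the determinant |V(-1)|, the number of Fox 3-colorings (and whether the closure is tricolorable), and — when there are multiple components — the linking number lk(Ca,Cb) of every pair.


Jones polynomial: V(q) = -q^-6 + q^-5 - q^-4 + 2q^-3 - q^-2 + q^-1
<D> = A^-8 - A^-4 + 2 - A^4 + A^8 - A^12; writhe -4
components 1, writhe -4 (12 crossings)
3-colorings: 3 of 3^12, det 7 — not tricolorable
note: det 7 = |V(-1)|; not divisible by 3, so not tricolorable


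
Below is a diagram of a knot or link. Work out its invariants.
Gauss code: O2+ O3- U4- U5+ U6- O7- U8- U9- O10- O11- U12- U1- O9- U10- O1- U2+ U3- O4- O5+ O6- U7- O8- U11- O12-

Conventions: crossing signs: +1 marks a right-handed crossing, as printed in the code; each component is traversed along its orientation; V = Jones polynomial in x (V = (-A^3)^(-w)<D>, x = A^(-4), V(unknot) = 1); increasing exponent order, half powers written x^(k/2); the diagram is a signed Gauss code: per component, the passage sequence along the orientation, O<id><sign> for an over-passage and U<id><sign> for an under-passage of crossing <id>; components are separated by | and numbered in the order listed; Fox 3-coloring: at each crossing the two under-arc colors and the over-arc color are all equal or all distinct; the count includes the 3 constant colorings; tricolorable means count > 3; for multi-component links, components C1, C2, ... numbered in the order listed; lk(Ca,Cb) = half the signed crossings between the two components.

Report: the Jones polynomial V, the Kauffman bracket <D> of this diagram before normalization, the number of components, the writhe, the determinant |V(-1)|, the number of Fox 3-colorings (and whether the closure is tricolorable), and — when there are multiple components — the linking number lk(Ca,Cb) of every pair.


Jones polynomial: V(x) = -x^-8 + x^-5 + x^-3
<D> = A^-12 + A^-4 - A^8; writhe -8
components 1, writhe -8 (12 crossings)
3-colorings: 9 of 3^12, det 3 — tricolorable
note: w = -8 (over 12 crossings) is diagram-only; (-A^3)^(8) removes it from V


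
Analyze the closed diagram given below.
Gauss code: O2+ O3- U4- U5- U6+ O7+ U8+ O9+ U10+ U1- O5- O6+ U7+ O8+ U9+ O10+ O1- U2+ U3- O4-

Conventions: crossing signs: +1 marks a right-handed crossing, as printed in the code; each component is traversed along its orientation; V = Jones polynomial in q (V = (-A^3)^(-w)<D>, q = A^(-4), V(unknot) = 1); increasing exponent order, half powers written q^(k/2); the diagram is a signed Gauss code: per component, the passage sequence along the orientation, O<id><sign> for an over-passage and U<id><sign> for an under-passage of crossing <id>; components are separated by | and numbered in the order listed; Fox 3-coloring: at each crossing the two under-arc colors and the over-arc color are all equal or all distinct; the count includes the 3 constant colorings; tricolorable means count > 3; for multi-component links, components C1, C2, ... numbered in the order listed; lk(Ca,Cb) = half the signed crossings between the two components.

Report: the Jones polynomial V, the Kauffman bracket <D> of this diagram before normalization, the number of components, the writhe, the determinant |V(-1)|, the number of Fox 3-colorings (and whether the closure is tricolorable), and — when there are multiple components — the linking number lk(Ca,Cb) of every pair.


V = q + q^3 - q^4
<D> = -A^-10 + A^-6 + A^2 (w = +2)
1 component over 10 crossings, w = +2
9 Fox colorings among 3^10, |V(-1)| = 3: tricolorable
why: |V(-1)| = 3: so tricolorable, since 3 divides 3


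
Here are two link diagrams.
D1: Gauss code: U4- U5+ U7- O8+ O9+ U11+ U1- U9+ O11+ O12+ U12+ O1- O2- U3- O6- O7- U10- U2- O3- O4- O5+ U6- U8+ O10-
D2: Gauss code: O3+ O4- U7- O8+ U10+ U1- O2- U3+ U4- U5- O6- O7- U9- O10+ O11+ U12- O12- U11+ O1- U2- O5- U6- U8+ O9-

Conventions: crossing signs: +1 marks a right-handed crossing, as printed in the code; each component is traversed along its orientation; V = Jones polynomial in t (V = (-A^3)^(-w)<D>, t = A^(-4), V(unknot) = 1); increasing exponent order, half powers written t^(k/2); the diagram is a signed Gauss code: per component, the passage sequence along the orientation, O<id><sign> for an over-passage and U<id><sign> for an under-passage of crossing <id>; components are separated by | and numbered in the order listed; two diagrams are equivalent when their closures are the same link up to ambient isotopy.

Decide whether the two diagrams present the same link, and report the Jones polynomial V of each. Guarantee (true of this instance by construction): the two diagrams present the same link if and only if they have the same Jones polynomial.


equivalent: yes
D1 (bracket A^-2 - A^2 + 2A^6 - A^10 + A^14 - A^18; 12 crossings at w = -2): V = -t^-6 + t^-5 - t^-4 + 2t^-3 - t^-2 + t^-1
V(D2) = -t^-6 + t^-5 - t^-4 + 2t^-3 - t^-2 + t^-1  [12 crossings, <D> = A^-8 - A^-4 + 2 - A^4 + A^8 - A^12, w = -4]
observation: all 2 diagrams share one V(t), hence one class


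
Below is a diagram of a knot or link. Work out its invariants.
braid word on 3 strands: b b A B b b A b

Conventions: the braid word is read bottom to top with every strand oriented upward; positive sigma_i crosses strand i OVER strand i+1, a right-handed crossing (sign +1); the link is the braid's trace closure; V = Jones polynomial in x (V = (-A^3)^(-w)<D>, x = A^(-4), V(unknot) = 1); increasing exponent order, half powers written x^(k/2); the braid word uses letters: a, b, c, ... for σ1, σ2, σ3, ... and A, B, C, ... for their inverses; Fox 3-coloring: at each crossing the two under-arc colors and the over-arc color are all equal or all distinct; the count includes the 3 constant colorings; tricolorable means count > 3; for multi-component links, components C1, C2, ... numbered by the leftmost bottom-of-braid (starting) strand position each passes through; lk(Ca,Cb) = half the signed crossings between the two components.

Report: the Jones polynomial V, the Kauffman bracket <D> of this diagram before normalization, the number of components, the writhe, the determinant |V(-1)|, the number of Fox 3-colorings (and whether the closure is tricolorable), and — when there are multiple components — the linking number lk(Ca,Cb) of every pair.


Jones polynomial: V(x) = x^-1 - 1 + 2x - 2x^2 + 2x^3 - 2x^4 + x^5
<D> = A^-14 - 2A^-10 + 2A^-6 - 2A^-2 + 2A^2 - A^6 + A^10; writhe +2
components 1, writhe +2 (8 crossings)
3-colorings: 3 of 3^8, det 11 — not tricolorable
note: the word shrinks to σ2 σ2 σ1⁻¹ σ2 σ1⁻¹ σ2 after cancelling


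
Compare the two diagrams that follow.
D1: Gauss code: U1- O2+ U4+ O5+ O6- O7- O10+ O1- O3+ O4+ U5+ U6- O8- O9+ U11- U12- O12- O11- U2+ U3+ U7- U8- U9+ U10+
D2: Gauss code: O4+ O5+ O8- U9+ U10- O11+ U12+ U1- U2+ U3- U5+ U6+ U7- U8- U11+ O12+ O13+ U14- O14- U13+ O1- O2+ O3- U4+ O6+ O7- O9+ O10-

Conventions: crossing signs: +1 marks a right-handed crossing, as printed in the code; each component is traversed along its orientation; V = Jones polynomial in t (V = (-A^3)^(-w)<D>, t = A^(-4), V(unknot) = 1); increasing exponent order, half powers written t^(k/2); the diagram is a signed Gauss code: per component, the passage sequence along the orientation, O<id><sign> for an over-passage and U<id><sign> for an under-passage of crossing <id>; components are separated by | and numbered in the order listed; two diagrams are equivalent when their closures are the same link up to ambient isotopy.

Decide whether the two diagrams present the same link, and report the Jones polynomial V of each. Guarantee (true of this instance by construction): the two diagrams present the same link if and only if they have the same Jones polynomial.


equivalent: yes
V(D1) = 1  (w 0, c 12, <D> = 1)
V(D2) = 1  [14 crossings, <D> = A^6, w = +2]
key observation: Reidemeister moves carry D1 (12 crossings) to D2 (14)


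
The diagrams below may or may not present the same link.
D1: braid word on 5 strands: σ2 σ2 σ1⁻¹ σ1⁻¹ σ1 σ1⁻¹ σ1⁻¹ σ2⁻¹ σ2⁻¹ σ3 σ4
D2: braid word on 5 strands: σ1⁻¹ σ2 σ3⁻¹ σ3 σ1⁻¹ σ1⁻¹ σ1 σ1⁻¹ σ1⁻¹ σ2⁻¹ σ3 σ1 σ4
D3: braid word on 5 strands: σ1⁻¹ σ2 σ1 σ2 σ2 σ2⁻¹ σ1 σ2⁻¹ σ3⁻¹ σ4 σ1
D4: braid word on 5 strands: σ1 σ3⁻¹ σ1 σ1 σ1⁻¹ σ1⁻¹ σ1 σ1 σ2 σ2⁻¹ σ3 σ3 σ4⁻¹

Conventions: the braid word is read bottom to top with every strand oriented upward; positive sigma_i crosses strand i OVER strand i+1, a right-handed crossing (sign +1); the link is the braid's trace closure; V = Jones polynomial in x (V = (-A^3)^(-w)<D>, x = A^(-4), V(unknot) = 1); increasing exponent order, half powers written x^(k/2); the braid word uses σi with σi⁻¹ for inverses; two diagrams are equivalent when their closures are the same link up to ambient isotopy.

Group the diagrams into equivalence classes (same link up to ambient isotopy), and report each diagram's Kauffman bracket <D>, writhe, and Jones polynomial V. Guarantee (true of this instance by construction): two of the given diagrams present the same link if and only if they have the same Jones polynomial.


equivalence classes: {D1, D2} | {D3} | {D4}
D1 (bracket A^-1 + A^3 + A^7 - A^15; 11 crossings at w = -1): V = x^(-9/2) - x^(-5/2) - x^(-3/2) - x^(-1/2)
V(D2) = x^(-9/2) - x^(-5/2) - x^(-3/2) - x^(-1/2)  (w -1, c 13, <D> = A^-1 + A^3 + A^7 - A^15)
V(D3) = -x^(1/2) - x^(5/2)  [11 crossings, <D> = A^-1 + A^7, w = +3]
D4 (bracket -A^-9 + A^-1 + A^3 + A^7; 13 crossings at w = +3): V = -x^(1/2) - x^(3/2) - x^(5/2) + x^(9/2)
observation: V(x) takes 3 values over 4 diagrams, fixing the grouping


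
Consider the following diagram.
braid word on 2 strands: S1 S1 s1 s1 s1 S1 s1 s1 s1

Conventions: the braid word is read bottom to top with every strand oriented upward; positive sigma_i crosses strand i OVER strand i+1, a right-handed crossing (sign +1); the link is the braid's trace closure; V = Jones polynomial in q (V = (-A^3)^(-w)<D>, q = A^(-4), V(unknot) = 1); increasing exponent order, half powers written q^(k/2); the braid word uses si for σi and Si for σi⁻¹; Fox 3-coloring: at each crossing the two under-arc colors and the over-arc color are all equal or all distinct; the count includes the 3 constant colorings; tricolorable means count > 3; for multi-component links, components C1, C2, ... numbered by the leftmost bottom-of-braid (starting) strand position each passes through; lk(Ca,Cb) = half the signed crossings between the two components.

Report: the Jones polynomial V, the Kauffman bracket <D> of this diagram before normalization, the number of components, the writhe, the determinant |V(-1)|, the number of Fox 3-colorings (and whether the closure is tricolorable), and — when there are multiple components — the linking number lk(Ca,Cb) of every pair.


Jones polynomial: V(q) = q + q^3 - q^4
<D> = A^-7 - A^-3 - A^5; writhe +3
components 1, writhe +3 (9 crossings)
3-colorings: 9 of 3^9, det 3 — tricolorable
note: a (2,3) torus form — a single generator 3 times


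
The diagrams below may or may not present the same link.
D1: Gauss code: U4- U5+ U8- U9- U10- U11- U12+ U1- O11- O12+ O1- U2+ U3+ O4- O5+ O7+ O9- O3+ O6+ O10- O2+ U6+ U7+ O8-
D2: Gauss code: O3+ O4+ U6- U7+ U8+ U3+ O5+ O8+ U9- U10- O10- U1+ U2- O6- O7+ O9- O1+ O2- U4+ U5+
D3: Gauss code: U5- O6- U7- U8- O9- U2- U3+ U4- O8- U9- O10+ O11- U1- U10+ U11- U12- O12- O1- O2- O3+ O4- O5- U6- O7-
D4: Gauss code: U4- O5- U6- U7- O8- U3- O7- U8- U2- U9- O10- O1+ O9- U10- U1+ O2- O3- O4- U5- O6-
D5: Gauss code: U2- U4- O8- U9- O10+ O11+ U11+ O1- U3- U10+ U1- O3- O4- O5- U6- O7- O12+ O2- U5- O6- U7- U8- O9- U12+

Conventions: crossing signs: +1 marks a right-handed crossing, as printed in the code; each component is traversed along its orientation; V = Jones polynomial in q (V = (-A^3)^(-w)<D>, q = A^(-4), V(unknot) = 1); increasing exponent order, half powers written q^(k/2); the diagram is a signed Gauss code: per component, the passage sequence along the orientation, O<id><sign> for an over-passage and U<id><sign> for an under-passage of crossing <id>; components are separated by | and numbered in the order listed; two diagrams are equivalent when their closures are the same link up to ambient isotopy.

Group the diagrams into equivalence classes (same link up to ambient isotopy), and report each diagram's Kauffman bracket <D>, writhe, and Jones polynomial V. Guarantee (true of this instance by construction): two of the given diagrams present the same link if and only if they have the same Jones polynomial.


classes: {D1} | {D2} | {D3, D4, D5}
V(D1) = 1  [12 crossings, <D> = 1, w = 0]
D2 (bracket -A^-10 + A^-6 + A^2; 10 crossings at w = +2): V = q + q^3 - q^4
D3 (bracket A^-16 + 2A^-8 - 2A^-4 + 1 - 2A^4 + A^8; 12 crossings at w = -8): V = q^-8 - 2q^-7 + q^-6 - 2q^-5 + 2q^-4 + q^-2
V(D4) = q^-8 - 2q^-7 + q^-6 - 2q^-5 + 2q^-4 + q^-2  (w -8, c 10, <D> = A^-16 + 2A^-8 - 2A^-4 + 1 - 2A^4 + A^8)
D5 (bracket A^-10 + 2A^-2 - 2A^2 + A^6 - 2A^10 + A^14; 12 crossings at w = -6): V = q^-8 - 2q^-7 + q^-6 - 2q^-5 + 2q^-4 + q^-2
note: V(q) takes 3 values over 5 diagrams, fixing the grouping


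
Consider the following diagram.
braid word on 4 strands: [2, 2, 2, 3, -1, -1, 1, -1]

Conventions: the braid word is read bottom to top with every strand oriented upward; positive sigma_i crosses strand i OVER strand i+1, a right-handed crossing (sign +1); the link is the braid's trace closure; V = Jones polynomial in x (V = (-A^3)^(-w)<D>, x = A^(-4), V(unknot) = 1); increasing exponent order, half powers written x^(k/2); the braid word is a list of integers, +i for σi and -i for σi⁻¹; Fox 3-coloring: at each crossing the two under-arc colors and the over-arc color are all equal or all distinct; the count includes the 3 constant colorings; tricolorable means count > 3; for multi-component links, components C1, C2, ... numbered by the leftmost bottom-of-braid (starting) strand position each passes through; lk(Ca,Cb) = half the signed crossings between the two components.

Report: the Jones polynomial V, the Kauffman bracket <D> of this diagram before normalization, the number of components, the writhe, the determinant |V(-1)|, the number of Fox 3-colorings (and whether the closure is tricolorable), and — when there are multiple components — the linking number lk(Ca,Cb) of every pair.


Jones polynomial: V(x) = -x^(-3/2) - 2x^(1/2) + x^(3/2) - x^(5/2) + x^(7/2)
<D> = A^-8 - A^-4 + 1 - 2A^4 - A^12; writhe +2
components 2, writhe +2 (8 crossings)
linking number lk(C1,C2) = -1
3-colorings: 9 of 3^8, det 6 — tricolorable
note: span 5 respects span(V) <= c + mu - 1 = 9 for this 2-component diagram


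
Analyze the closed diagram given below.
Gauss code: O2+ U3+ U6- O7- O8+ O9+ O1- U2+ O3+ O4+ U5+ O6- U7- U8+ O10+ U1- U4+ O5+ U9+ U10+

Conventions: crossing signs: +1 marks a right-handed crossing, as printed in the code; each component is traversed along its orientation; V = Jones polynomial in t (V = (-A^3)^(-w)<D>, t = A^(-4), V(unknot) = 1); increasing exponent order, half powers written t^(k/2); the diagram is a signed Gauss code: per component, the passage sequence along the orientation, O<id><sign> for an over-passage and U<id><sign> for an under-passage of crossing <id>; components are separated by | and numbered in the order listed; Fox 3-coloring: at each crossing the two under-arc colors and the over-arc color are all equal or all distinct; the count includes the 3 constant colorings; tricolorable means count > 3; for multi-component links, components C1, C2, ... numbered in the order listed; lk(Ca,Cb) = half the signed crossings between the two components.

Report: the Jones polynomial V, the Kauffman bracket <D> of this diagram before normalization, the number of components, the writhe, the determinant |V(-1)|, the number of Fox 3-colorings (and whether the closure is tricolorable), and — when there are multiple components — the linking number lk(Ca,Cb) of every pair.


Jones polynomial: V(t) = 2t - 2t^2 + 3t^3 - 3t^4 + 2t^5 - 2t^6 + t^7
<D> = A^-16 - 2A^-12 + 2A^-8 - 3A^-4 + 3 - 2A^4 + 2A^8; writhe +4
components 1, writhe +4 (10 crossings)
3-colorings: 9 of 3^10, det 15 — tricolorable
note: |V(-1)| = 15: so tricolorable, since 3 divides 15


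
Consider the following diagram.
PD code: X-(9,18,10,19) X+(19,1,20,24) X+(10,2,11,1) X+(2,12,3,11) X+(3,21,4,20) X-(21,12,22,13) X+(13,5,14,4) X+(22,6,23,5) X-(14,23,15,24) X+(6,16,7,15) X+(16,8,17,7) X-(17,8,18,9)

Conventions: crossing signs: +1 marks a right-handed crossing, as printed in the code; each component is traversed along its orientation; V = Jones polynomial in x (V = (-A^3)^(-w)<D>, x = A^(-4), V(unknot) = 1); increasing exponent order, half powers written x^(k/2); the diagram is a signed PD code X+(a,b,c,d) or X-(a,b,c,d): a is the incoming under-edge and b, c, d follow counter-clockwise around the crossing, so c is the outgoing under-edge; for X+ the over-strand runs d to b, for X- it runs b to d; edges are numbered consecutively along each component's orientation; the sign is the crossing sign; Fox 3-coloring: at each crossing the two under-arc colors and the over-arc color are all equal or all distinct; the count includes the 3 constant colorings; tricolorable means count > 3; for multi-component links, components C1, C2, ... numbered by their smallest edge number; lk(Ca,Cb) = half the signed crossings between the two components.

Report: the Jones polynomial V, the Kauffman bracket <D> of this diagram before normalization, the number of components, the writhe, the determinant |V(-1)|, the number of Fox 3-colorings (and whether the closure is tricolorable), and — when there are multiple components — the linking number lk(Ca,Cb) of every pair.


V(x) = x - x^2 + 2x^3 - x^4 + x^5 - x^6
bracket: -A^-12 + A^-8 - A^-4 + 2 - A^4 + A^8, w = +4
1 component, writhe +4, over 12 crossings
det 7, colorings 3 of 3^12 — not tricolorable
observation: w = +4 (over 12 crossings) is diagram-only; (-A^3)^(-4) removes it from V


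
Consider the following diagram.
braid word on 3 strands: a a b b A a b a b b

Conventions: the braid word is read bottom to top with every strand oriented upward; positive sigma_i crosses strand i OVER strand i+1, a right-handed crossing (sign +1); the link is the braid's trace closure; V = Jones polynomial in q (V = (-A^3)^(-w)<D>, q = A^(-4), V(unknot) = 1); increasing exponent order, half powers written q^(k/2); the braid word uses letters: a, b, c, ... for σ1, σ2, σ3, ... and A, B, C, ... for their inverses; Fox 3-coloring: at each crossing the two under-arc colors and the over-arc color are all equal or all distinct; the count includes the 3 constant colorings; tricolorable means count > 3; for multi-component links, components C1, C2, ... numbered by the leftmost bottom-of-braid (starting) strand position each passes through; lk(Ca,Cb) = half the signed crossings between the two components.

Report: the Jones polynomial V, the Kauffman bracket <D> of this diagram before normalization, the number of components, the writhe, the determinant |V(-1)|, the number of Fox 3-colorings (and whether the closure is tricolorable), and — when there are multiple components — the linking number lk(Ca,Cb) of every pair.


V = q^3 + q^5 - q^8
<D> = -A^-8 + A^4 + A^12 (w = +8)
1 component over 10 crossings, w = +8
9 Fox colorings among 3^10, |V(-1)| = 3: tricolorable
why: V spans 5 powers of q: at least 5 crossings in any diagram


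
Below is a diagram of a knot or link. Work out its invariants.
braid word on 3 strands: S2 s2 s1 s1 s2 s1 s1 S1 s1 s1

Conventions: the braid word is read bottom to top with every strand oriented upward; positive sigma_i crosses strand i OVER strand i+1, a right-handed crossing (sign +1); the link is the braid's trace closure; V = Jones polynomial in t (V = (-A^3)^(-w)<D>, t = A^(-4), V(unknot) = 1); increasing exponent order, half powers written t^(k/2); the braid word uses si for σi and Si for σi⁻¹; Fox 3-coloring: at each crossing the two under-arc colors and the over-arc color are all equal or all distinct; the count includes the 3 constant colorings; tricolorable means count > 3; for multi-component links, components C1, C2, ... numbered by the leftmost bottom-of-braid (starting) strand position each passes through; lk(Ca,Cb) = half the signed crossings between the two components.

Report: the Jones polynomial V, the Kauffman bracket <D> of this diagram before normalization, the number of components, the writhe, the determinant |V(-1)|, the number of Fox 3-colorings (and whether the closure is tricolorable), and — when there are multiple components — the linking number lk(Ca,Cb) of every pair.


Jones polynomial: V(t) = t^2 + t^4 - t^5 + t^6 - t^7
<D> = -A^-10 + A^-6 - A^-2 + A^2 + A^10; writhe +6
components 1, writhe +6 (10 crossings)
3-colorings: 3 of 3^10, det 5 — not tricolorable
note: w = +6 shifts under R1 moves; the (-A^3)^(-6) factor cancels that in V


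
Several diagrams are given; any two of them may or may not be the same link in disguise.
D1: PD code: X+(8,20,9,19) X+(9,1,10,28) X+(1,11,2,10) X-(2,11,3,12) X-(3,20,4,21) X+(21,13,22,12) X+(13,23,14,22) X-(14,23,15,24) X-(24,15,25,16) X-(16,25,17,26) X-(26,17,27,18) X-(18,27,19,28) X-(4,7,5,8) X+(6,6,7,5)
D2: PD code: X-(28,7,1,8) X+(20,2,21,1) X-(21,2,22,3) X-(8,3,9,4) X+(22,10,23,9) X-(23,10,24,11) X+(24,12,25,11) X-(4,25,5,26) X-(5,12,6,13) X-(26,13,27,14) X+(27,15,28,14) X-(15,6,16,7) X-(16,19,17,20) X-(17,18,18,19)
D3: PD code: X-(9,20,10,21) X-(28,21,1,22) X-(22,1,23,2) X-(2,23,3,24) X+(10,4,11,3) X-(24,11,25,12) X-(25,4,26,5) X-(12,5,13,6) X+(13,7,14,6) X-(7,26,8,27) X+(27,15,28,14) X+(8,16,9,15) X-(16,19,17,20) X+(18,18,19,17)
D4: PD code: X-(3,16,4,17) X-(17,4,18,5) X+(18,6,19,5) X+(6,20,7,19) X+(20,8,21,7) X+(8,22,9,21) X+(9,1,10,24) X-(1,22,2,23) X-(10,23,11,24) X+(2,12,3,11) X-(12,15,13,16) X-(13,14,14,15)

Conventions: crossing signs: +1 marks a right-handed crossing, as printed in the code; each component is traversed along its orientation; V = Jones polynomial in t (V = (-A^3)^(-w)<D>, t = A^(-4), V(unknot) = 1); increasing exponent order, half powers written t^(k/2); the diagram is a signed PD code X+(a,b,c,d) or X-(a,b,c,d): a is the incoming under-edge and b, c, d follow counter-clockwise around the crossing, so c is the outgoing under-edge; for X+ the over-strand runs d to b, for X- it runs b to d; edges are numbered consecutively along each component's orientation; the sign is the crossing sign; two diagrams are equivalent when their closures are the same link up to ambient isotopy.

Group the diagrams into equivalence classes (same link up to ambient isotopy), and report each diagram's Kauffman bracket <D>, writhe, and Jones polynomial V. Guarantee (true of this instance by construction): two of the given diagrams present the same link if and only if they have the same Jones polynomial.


classes: {D1} | {D2, D3} | {D4}
V(D1) = -t^-4 + t^-3 + t^-1  [14 crossings, <D> = A^-2 + A^6 - A^10, w = -2]
V(D2) = -t^-6 + t^-5 - t^-4 + 2t^-3 - t^-2 + t^-1  (w -6, c 14, <D> = A^-14 - A^-10 + 2A^-6 - A^-2 + A^2 - A^6)
V(D3) = -t^-6 + t^-5 - t^-4 + 2t^-3 - t^-2 + t^-1  [14 crossings, <D> = A^-8 - A^-4 + 2 - A^4 + A^8 - A^12, w = -4]
V(D4) = t + t^3 - t^4  (w 0, c 12, <D> = -A^-16 + A^-12 + A^-4)
note: 3 values of V(t) split the 4 diagrams


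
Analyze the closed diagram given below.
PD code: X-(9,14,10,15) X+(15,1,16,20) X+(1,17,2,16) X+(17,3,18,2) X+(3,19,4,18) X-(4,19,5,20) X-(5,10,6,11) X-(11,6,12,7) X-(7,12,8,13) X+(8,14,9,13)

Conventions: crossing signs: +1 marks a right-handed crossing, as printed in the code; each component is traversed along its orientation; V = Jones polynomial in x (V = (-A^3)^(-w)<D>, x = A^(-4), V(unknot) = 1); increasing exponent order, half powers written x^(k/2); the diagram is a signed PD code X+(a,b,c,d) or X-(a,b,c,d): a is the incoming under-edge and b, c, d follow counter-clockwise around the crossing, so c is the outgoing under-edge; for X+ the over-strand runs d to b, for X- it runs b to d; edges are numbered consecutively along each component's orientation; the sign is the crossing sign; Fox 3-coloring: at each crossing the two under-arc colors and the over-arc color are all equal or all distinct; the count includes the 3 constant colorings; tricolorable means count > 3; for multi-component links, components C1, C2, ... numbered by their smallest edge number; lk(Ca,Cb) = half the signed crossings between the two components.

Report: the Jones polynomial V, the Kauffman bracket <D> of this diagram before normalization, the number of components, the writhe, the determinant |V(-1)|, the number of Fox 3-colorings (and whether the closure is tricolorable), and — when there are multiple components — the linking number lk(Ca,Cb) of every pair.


V(x) = -x^-3 + x^-2 - x^-1 + 3 - x + x^2 - x^3
bracket: -A^-12 + A^-8 - A^-4 + 3 - A^4 + A^8 - A^12, w = 0
1 component, writhe 0, over 10 crossings
det 9, colorings 27 of 3^10 — tricolorable
observation: palindromic: swapping x for 1/x fixes V


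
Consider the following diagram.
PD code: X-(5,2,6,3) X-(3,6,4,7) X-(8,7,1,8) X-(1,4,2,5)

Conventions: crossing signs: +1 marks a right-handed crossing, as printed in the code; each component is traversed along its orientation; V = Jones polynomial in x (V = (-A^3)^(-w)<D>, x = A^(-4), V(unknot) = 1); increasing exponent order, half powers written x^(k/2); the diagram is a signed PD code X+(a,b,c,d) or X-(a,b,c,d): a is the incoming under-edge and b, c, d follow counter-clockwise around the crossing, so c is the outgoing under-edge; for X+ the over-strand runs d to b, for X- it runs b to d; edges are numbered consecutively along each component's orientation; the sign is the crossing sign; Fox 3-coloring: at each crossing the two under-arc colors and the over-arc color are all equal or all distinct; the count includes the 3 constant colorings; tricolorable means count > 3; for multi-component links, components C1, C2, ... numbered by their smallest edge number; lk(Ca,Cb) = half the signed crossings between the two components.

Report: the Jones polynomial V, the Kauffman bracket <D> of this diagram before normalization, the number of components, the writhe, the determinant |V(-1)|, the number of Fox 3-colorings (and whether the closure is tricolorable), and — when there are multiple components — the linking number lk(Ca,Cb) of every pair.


V(x) = -x^-4 + x^-3 + x^-1
bracket: A^-8 + 1 - A^4, w = -4
1 component, writhe -4, over 4 crossings
det 3, colorings 9 of 3^4 — tricolorable
observation: the span of V is 3, forcing >= 3 crossings in any diagram


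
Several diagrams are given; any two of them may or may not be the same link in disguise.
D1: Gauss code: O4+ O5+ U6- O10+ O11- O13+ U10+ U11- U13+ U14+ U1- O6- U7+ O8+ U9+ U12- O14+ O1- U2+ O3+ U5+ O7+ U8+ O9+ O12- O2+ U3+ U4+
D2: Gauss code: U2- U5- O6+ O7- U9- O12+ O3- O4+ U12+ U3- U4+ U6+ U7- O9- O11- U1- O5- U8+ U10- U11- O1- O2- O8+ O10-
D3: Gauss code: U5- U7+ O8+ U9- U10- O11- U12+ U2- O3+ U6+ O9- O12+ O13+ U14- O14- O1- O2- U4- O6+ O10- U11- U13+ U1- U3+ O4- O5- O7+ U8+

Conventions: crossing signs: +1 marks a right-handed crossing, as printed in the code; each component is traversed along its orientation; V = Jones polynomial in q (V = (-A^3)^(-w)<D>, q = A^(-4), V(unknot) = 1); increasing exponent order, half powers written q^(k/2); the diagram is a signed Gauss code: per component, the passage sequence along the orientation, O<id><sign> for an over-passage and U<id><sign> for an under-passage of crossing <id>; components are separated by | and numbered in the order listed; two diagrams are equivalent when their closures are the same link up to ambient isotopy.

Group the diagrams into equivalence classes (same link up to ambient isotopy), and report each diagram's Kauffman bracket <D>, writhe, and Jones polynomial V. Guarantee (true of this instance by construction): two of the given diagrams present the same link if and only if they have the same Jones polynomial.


equivalence classes: {D1} | {D2} | {D3}
D1 (bracket -A^-10 + A^-6 - A^-2 + A^2 + A^10; 14 crossings at w = +6): V = q^2 + q^4 - q^5 + q^6 - q^7
D2 (bracket A^-8 + 1 - A^4; 12 crossings at w = -4): V = -q^-4 + q^-3 + q^-1
V(D3) = 1  (w -2, c 14, <D> = A^-6)
observation: comparing 3 Jones polynomials yields 3 groups


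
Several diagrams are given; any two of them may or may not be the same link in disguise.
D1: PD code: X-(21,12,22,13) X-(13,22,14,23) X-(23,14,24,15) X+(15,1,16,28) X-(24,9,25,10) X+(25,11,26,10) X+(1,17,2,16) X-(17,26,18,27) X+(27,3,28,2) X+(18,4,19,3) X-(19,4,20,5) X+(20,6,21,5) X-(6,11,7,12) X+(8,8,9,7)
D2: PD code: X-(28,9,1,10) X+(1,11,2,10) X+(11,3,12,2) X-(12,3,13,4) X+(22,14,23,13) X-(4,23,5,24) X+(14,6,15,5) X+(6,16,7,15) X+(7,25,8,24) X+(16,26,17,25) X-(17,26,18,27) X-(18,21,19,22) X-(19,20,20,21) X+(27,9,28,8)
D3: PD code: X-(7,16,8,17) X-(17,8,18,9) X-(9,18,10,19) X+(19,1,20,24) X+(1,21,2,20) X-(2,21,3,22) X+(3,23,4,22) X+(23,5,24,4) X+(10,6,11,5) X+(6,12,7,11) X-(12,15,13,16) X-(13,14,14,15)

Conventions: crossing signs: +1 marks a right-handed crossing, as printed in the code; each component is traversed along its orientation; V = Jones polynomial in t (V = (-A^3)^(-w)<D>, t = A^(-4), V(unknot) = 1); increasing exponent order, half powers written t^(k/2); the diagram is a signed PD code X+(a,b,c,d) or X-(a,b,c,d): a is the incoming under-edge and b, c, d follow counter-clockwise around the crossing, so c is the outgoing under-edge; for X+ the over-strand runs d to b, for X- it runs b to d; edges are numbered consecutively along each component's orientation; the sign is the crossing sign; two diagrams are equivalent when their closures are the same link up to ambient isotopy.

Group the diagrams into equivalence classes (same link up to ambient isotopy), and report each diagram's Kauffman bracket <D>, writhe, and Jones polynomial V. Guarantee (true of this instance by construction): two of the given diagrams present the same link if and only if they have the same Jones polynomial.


classes: {D1} | {D2} | {D3}
V(D1) = -t^-3 + 2t^-2 - 2t^-1 + 3 - 2t + 2t^2 - t^3  [14 crossings, <D> = -A^-12 + 2A^-8 - 2A^-4 + 3 - 2A^4 + 2A^8 - A^12, w = 0]
D2 (bracket -A^-18 + A^-14 - A^-10 + 2A^-6 - A^-2 + A^2; 14 crossings at w = +2): V = t - t^2 + 2t^3 - t^4 + t^5 - t^6
D3 (bracket -A^-16 + A^-12 + A^-4; 12 crossings at w = 0): V = t + t^3 - t^4
note: 3 values of V(t) split the 3 diagrams
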